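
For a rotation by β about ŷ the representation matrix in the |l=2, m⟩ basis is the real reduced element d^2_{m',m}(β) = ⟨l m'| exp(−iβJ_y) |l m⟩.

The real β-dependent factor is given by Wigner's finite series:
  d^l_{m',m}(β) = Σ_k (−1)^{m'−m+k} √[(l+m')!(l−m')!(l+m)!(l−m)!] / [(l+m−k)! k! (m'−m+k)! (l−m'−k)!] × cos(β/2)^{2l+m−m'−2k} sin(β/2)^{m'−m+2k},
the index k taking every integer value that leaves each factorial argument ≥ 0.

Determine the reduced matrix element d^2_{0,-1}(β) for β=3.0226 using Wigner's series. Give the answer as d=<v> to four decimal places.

d^2_{0,-1}(β=3.0226) via Wigner's sum:
With c≡cos(β/2)=0.059461 and s≡sin(β/2)=0.998231, N=[2·2·1·6]^{1/2}=4.898979
Admissible k: 0..1 (factorial args all ≥0)
  k=0: (−1)^1·4.8990/(2)·0.0595^3·0.9982^1 = -0.000514
  k=1: (−1)^2·4.8990/(2)·0.0595^1·0.9982^3 = +0.144878
d^2_{0,-1}(3.0226) = -0.000514 +0.144878 = +0.144364

d=0.1444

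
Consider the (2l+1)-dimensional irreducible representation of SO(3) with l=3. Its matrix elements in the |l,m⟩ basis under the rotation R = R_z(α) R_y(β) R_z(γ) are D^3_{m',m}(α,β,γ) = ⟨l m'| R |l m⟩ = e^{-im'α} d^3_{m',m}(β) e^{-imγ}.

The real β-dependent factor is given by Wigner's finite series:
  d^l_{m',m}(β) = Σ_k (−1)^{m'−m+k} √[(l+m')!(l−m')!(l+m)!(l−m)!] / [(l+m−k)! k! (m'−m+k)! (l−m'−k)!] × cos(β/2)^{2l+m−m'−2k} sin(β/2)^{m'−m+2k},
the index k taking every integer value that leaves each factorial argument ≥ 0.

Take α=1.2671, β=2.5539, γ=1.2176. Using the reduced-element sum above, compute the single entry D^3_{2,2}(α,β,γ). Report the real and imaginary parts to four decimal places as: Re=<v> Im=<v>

D^3_{2,2}(1.2671,2.5539,1.2176) = e^{-i·2·1.2671}·d^3_{2,2}(2.5539)·e^{-i·2·1.2176}. Compute d first:
With c≡cos(β/2)=0.289636 and s≡sin(β/2)=0.957137, N=[120·1·120·1]^{1/2}=120.000000
k∈{0,1} keeps every argument non-negative
  k=0: (−1)^0·120.0000/(120)·0.2896^6·0.9571^0 = +0.000590
  k=1: (−1)^1·120.0000/(24)·0.2896^4·0.9571^2 = -0.032235
d^3_{2,2}(2.5539) = +0.000590 -0.032235 = -0.031645
Attach z-rotation phases: D = e^{-i(2)(1.2671)}·(-0.031645)·e^{-i(2)(1.2176)} = -0.008044-0.030605i

Re=-0.0080 Im=-0.0306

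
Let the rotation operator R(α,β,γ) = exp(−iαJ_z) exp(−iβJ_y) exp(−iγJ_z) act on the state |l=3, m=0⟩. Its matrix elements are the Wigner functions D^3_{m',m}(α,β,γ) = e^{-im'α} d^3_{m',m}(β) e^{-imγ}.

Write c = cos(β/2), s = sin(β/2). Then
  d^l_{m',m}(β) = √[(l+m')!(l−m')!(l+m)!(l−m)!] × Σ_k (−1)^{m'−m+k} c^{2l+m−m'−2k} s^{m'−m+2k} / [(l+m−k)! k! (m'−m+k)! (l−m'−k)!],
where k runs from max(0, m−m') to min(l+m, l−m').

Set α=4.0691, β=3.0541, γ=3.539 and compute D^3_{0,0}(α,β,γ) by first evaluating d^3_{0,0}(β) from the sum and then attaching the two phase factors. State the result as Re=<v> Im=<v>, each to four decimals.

Re=-0.9772 Im=0.0000

First d^3_{0,0}(β=3.0541), then the phase factors e^{-i(0)α} and e^{-i(0)γ}:
Half-angle: c=0.043732, s=0.999043. N=√(6·6·6·6)=36.000000
k∈{0,1,2,3} keeps every argument non-negative
  k=0: (−1)^0·36.0000/(36)·0.0437^6·0.9990^0 = +0.000000
  k=1: (−1)^1·36.0000/(4)·0.0437^4·0.9990^2 = -0.000033
  k=2: (−1)^2·36.0000/(4)·0.0437^2·0.9990^4 = +0.017147
  k=3: (−1)^3·36.0000/(36)·0.0437^0·0.9990^6 = -0.994273
d^3_{0,0}(3.0541) = +0.000000 -0.000033 +0.017147 -0.994273 = -0.977159
Phases: e^{-i·(0)·4.0691}=+1.000000+0.000000i, e^{-i·(0)·3.539}=+1.000000+0.000000i ⇒ D=-0.977159+0.000000i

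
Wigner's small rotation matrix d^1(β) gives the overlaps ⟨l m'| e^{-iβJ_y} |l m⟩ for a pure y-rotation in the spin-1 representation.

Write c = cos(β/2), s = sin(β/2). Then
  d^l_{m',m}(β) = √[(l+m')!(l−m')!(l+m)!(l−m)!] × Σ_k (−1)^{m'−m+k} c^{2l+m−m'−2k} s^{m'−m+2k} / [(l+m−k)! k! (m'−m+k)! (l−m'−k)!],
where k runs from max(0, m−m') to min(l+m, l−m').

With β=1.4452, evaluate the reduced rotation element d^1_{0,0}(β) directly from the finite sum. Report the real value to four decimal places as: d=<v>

d^1_{0,0}(β=1.4452) via Wigner's sum:
Half-angle: c=0.750089, s=0.661337. N=√(1·1·1·1)=1.000000
k∈{0,1} keeps every argument non-negative
  k=0: (−1)^0·1.0000/(1)·0.7501^2·0.6613^0 = +0.562633
  k=1: (−1)^1·1.0000/(1)·0.7501^0·0.6613^2 = -0.437367
d^1_{0,0}(1.4452) = +0.562633 -0.437367 = +0.125266

d=0.1253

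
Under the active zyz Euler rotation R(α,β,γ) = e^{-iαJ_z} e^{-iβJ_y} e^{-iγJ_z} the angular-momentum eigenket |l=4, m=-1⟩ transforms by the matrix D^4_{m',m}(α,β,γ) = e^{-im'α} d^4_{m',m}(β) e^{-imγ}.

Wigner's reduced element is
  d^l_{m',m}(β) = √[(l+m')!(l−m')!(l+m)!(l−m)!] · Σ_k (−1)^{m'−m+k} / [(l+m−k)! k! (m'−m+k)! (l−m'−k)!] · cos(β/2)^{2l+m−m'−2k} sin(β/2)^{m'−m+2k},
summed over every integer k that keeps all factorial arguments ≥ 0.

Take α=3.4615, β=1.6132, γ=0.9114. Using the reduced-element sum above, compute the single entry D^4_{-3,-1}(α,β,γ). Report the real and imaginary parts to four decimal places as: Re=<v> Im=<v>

Split into d^4_{-3,-1}(β=1.6132) × two z-phases.
With c≡cos(β/2)=0.691957 and s≡sin(β/2)=0.721939, N=[1·5040·6·120]^{1/2}=1904.940944
The bounds max(0,m−m')=2 and min(l+m,l−m')=3 give 2 terms
  k=2: (−1)^0·1904.9409/(240)·0.6920^6·0.7219^2 = +0.454094
  k=3: (−1)^1·1904.9409/(144)·0.6920^4·0.7219^4 = -0.823828
d^4_{-3,-1}(1.6132) = +0.454094 -0.823828 = -0.369735
Phases: e^{-i·(-3)·3.4615}=-0.573748-0.819032i, e^{-i·(-1)·0.9114}=+0.612640+0.790362i ⇒ D=-0.109379+0.353185i

Re=-0.1094 Im=0.3532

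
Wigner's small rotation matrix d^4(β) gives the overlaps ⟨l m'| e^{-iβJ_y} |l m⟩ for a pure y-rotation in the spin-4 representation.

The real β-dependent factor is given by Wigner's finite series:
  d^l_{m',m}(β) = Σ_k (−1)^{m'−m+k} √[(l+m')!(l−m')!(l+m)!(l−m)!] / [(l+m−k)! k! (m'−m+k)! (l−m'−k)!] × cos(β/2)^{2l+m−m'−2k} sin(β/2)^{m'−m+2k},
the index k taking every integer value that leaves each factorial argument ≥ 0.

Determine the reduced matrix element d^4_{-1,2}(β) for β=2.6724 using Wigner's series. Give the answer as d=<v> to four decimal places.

d=0.5889

d^4_{-1,2}(β=2.6724) via Wigner's sum:
Half-angle: c=0.232450, s=0.972608. N=√(6·120·720·2)=1018.233765
The bounds max(0,m−m')=3 and min(l+m,l−m')=5 give 3 terms
  k=3: (−1)^0·1018.2338/(72)·0.2325^5·0.9726^3 = +0.008830
  k=4: (−1)^1·1018.2338/(48)·0.2325^3·0.9726^5 = -0.231893
  k=5: (−1)^2·1018.2338/(240)·0.2325^1·0.9726^7 = +0.811955
d^4_{-1,2}(2.6724) = +0.008830 -0.231893 +0.811955 = +0.588893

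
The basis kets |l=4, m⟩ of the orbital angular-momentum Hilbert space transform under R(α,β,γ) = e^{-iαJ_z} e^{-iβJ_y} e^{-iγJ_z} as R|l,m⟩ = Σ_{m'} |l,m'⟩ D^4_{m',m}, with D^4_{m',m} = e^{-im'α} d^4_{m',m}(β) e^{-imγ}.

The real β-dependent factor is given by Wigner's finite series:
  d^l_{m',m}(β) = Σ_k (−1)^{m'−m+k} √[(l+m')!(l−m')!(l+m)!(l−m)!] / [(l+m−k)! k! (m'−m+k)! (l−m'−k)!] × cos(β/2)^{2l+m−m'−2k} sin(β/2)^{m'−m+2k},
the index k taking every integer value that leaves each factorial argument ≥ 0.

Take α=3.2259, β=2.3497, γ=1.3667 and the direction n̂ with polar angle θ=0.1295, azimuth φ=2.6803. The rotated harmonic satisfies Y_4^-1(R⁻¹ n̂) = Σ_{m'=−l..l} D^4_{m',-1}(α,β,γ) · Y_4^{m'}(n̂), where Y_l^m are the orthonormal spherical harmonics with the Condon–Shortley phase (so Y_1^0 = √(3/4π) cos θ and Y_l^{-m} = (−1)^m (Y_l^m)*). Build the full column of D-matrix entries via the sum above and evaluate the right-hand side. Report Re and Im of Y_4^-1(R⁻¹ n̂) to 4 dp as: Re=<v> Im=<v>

Need the full column D^4_{m',-1} for m'=−4..4 at α=3.2259, β=2.3497, γ=1.3667.
cos(β/2)=0.385681, sin(β/2)=0.922632
d^4_{-4,-1}: single k=3 term ⇒ +0.050156;  D = -0.006658+0.049712i
d^4_{-3,-1}: k∈[2..3] ⇒ +0.022238 -0.212104 = -0.189865;  D = -0.009267+0.189639i
d^4_{-2,-1}: k∈[1..3] ⇒ +0.004969 -0.142179 +0.542430 = +0.405220;  D = +0.014375+0.404965i
d^4_{-1,-1}: k∈[0..3] ⇒ +0.000490 -0.042026 +0.481006 -0.917548 = -0.478078;  D = +0.057132+0.474652i
d^4_{0,-1}: k∈[0..3] ⇒ -0.005238 +0.179844 -1.029189 +0.981620 = +0.127037;  D = +0.025748+0.124400i
d^4_{1,-1}: k∈[0..3] ⇒ +0.028018 -0.481006 +1.376321 -0.525083 = +0.398250;  D = -0.113271-0.381802i
d^4_{2,-1}: k∈[0..2] ⇒ -0.094786 +0.813645 -0.931246 = -0.212387;  D = -0.077339-0.197805i
d^4_{3,-1}: k∈[0..1] ⇒ +0.212104 -0.728281 = -0.516177;  D = +0.227776+0.463203i
d^4_{4,-1}: single k=0 term ⇒ -0.287027;  D = -0.147897-0.245990i
Y_4^{m'}(θ=0.1295,φ=2.6803) and Σ D·Y over m':
  (-0.0067+0.0497i)·(-0.0000+0.0001i)  (-0.0093+0.1896i)·(-0.0005-0.0026i)  (+0.0144+0.4050i)·(+0.0198+0.0262i)  (+0.0571+0.4747i)·(-0.2107-0.1047i)  (+0.0257+0.1244i)·(+0.7767+0.0000i)  (-0.1133-0.3818i)·(+0.2107-0.1047i)  (-0.0773-0.1978i)·(+0.0198-0.0262i)  (+0.2278+0.4632i)·(+0.0005-0.0026i)  (-0.1479-0.2460i)·(-0.0000-0.0001i)
Y_4^-1(R⁻¹ n̂) = -0.021392-0.071830i

Re=-0.0214 Im=-0.0718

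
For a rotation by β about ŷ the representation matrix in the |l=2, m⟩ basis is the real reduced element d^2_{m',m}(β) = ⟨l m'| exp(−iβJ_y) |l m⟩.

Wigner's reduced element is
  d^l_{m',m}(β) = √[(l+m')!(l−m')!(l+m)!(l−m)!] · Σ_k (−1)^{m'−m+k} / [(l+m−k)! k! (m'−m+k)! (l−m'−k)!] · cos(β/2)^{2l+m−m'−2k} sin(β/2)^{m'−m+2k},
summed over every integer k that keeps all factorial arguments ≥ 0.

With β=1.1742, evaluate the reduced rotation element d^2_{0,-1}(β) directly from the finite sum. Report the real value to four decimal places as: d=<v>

d=-0.4364

d^2_{0,-1}(β=1.1742) via Wigner's sum:
With c≡cos(β/2)=0.832551 and s≡sin(β/2)=0.553949, N=[2·2·1·6]^{1/2}=4.898979
Admissible k: 0..1 (factorial args all ≥0)
  k=0: (−1)^1·4.8990/(2)·0.8326^3·0.5539^1 = -0.783028
  k=1: (−1)^2·4.8990/(2)·0.8326^1·0.5539^3 = +0.346653
d^2_{0,-1}(1.1742) = -0.783028 +0.346653 = -0.436375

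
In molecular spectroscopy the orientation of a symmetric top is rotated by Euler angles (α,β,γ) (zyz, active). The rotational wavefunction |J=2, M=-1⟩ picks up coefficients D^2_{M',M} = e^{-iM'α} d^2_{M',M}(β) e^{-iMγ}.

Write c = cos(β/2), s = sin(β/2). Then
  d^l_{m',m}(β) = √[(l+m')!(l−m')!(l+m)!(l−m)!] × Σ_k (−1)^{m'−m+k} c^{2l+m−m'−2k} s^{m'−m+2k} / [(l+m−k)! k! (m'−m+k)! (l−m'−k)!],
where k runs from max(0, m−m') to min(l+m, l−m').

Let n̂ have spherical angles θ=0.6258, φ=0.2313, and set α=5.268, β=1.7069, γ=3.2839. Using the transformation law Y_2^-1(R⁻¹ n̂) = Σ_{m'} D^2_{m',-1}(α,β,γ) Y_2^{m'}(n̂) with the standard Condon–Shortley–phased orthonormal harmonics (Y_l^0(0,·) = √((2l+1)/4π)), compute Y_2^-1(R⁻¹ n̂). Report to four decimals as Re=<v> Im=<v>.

Re=0.0429 Im=0.0386

Need the full column D^2_{m',-1} for m'=−2..2 at α=5.268, β=1.7069, γ=3.2839.
cos(β/2)=0.657387, sin(β/2)=0.753553
d^2_{-2,-1}: single k=1 term ⇒ +0.428162;  D = +0.133574+0.406793i
d^2_{-1,-1}: k∈[0..1] ⇒ +0.186761 -0.736192 = -0.549432;  D = +0.353078-0.420965i
d^2_{0,-1}: k∈[0..1] ⇒ -0.524389 +0.689030 = +0.164641;  D = -0.162977-0.023351i
d^2_{1,-1}: k∈[0..1] ⇒ +0.736192 -0.322444 = +0.413748;  D = -0.166176-0.378910i
d^2_{2,-1}: single k=0 term ⇒ -0.562591;  D = -0.318536+0.463728i
Y_2^{m'}(θ=0.6258,φ=0.2313) and Σ D·Y over m':
  (+0.1336+0.4068i)·(+0.1186-0.0591i)  (+0.3531-0.4210i)·(+0.3570-0.0841i)  (-0.1630-0.0234i)·(+0.3062+0.0000i)  (-0.1662-0.3789i)·(-0.3570-0.0841i)  (-0.3185+0.4637i)·(+0.1186+0.0591i)
Y_2^-1(R⁻¹ n̂) = +0.042920+0.038628i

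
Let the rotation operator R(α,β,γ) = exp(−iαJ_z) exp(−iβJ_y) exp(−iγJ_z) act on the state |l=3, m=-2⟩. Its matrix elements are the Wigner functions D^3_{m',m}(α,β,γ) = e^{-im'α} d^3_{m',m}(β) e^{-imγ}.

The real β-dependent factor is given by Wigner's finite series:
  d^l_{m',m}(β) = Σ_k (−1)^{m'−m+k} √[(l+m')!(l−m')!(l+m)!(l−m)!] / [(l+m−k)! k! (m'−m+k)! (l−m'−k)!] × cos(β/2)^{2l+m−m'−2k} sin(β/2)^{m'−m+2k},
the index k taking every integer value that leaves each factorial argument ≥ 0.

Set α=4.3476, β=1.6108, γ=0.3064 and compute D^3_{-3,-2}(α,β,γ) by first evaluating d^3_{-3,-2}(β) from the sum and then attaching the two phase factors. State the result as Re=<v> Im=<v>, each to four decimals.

Re=0.1306 Im=0.2499

First d^3_{-3,-2}(β=1.6108), then the phase factors e^{-i(-3)α} and e^{-i(-2)γ}:
With c≡cos(β/2)=0.692823 and s≡sin(β/2)=0.721108, N=[1·720·1·120]^{1/2}=293.938769
The bounds max(0,m−m')=1 and min(l+m,l−m')=1 give 1 term
  k=1: (−1)^0·293.9388/(120)·0.6928^5·0.7211^1 = +0.281960
d^3_{-3,-2}(1.6108) = +0.281960
Attach z-rotation phases: D = e^{-i(-3)(4.3476)}·(+0.281960)·e^{-i(-2)(0.3064)} = +0.130595+0.249892i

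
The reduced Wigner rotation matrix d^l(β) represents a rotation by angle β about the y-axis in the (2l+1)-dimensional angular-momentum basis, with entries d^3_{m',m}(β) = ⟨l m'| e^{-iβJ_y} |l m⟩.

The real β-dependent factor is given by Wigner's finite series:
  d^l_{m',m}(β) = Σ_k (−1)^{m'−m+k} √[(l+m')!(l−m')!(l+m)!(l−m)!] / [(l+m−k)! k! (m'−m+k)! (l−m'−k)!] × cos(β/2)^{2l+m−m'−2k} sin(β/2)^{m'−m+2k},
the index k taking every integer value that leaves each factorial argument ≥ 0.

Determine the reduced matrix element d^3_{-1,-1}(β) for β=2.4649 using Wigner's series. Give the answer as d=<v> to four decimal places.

d^3_{-1,-1}(β=2.4649) via Wigner's sum:
Half-angle: c=0.331928, s=0.943305. N=√(2·24·2·24)=48.000000
The bounds max(0,m−m')=0 and min(l+m,l−m')=2 give 3 terms
  k=0: (−1)^0·48.0000/(48)·0.3319^6·0.9433^0 = +0.001337
  k=1: (−1)^1·48.0000/(6)·0.3319^4·0.9433^2 = -0.086411
  k=2: (−1)^2·48.0000/(8)·0.3319^2·0.9433^4 = +0.523415
d^3_{-1,-1}(2.4649) = +0.001337 -0.086411 +0.523415 = +0.438342

d=0.4383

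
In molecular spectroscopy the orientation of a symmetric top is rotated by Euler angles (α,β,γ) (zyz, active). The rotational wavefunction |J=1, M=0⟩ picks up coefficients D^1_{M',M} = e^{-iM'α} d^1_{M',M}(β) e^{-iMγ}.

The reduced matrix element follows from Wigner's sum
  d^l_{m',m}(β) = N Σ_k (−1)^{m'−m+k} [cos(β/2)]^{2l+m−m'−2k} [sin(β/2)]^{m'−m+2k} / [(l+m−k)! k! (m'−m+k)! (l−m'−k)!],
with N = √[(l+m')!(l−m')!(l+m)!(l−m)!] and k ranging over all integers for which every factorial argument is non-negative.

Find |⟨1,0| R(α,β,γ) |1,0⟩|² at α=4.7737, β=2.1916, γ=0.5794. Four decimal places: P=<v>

P=0.3384

Split into d^1_{0,0}(β=2.1916) × two z-phases.
c=cos(2.1916/2)=0.457335, s=sin(2.1916/2)=0.889294; N=√[1·1·1·1]=1.000000
The bounds max(0,m−m')=0 and min(l+m,l−m')=1 give 2 terms
  k=0: (−1)^0·1.0000/(1)·0.4573^2·0.8893^0 = +0.209155
  k=1: (−1)^1·1.0000/(1)·0.4573^0·0.8893^2 = -0.790845
d^1_{0,0}(2.1916) = +0.209155 -0.790845 = -0.581689
|D^1_{0,0}|² = |d^1_{0,0}(β)|² = (-0.581689)² = 0.338362 (the z-rotation phases have unit modulus)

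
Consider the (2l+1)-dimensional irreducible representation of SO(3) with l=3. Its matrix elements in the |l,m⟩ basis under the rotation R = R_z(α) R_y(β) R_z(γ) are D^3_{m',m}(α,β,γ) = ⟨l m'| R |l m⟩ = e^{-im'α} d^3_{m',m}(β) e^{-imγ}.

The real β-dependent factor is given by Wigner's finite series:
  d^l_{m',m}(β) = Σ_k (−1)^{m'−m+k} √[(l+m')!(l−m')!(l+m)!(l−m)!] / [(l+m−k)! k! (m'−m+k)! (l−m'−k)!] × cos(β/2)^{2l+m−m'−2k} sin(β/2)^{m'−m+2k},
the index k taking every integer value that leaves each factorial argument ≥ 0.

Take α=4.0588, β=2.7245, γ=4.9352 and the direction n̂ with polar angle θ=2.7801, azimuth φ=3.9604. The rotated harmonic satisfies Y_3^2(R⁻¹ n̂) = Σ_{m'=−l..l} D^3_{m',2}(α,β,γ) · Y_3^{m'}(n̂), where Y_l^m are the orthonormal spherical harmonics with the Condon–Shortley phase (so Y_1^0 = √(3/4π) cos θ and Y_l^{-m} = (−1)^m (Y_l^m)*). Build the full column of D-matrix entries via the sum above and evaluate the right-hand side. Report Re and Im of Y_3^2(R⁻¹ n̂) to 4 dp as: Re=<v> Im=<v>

Re=-0.0001 Im=0.0046

Need the full column D^3_{m',2} for m'=−3..3 at α=4.0588, β=2.7245, γ=4.9352.
cos(β/2)=0.207038, sin(β/2)=0.978333
d^3_{-3,2}: single k=5 term ⇒ +0.454526;  D = -0.304868+0.337119i
d^3_{-2,2}: k∈[4..5] ⇒ +0.196344 -0.876839 = -0.680496;  D = +0.123170+0.669256i
d^3_{-1,2}: k∈[3..4] ⇒ +0.052558 -0.586791 = -0.534233;  D = -0.475921-0.242701i
d^3_{0,2}: k∈[2..3] ⇒ +0.009632 -0.215084 = -0.205451;  D = +0.185387-0.088553i
d^3_{1,2}: k∈[1..2] ⇒ +0.001177 -0.052558 = -0.051381;  D = -0.010609+0.050274i
d^3_{2,2}: k∈[0..1] ⇒ +0.000079 -0.008793 = -0.008714;  D = -0.005675-0.006613i
d^3_{3,2}: single k=0 term ⇒ -0.000912;  D = +0.000910-0.000051i
Y_3^{m'}(θ=2.7801,φ=3.9604) and Σ D·Y over m':
  (-0.3049+0.3371i)·(+0.0143+0.0117i)  (+0.1232+0.6693i)·(+0.0080+0.1193i)  (-0.4759-0.2427i)·(-0.2635+0.2817i)  (+0.1854-0.0886i)·(-0.4798+0.0000i)  (-0.0106+0.0503i)·(+0.2635+0.2817i)  (-0.0057-0.0066i)·(+0.0080-0.1193i)  (+0.0009-0.0001i)·(-0.0143+0.0117i)
Y_3^2(R⁻¹ n̂) = -0.000148+0.004557i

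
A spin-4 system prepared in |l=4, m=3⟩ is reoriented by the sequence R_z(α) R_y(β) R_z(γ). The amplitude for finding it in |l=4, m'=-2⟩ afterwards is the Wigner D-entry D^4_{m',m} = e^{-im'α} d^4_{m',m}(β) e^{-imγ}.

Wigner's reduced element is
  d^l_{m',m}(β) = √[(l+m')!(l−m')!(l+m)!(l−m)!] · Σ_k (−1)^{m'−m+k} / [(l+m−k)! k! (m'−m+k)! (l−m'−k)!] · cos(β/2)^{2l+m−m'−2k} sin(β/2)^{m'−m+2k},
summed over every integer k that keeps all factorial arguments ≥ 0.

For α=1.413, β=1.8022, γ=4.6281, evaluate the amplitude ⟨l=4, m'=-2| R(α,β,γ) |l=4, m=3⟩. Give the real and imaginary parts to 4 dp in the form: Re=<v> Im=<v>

Re=0.0233 Im=0.3717

First d^4_{-2,3}(β=1.8022), then the phase factors e^{-i(-2)α} and e^{-i(3)γ}:
Half-angle: c=0.620748, s=0.784010. N=√(2·720·5040·1)=2693.993318
k∈{5,6} keeps every argument non-negative
  k=5: (−1)^0·2693.9933/(240)·0.6207^3·0.7840^5 = +0.795316
  k=6: (−1)^1·2693.9933/(720)·0.6207^1·0.7840^7 = -0.422894
d^4_{-2,3}(1.8022) = +0.795316 -0.422894 = +0.372422
Phases: e^{-i·(-2)·1.413}=-0.950613+0.310380i, e^{-i·(3)·4.6281}=+0.250181-0.968199i ⇒ D=+0.023345+0.371690i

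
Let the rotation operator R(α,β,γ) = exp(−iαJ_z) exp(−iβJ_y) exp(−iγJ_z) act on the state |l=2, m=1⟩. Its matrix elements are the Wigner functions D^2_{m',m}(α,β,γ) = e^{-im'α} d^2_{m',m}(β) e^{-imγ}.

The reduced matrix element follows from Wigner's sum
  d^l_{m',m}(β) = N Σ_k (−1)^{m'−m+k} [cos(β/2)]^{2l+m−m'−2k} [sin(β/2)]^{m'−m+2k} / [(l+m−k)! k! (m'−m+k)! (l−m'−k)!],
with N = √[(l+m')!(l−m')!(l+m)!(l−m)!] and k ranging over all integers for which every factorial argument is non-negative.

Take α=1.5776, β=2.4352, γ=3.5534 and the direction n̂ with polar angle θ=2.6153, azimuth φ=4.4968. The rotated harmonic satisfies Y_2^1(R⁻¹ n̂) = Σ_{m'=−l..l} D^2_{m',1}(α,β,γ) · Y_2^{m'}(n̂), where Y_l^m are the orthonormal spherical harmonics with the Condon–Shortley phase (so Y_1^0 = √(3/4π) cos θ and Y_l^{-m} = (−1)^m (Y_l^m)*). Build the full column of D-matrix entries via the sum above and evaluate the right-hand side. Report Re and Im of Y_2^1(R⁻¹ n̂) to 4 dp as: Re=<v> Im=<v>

Re=0.2363 Im=-0.0715

Need the full column D^2_{m',1} for m'=−2..2 at α=1.5776, β=2.4352, γ=3.5534.
cos(β/2)=0.345899, sin(β/2)=0.938272
d^2_{-2,1}: single k=3 term ⇒ +0.571432;  D = +0.526724-0.221579i
d^2_{-1,1}: k∈[2..3] ⇒ +0.315992 -0.775023 = -0.459031;  D = +0.180869+0.421896i
d^2_{0,1}: k∈[1..2] ⇒ +0.095115 -0.699859 = -0.604744;  D = +0.554186-0.242058i
d^2_{1,1}: k∈[0..1] ⇒ +0.014315 -0.315992 = -0.301677;  D = -0.122629-0.275629i
d^2_{2,1}: single k=0 term ⇒ -0.077661;  D = -0.070739+0.032051i
Y_2^{m'}(θ=2.6153,φ=4.4968) and Σ D·Y over m':
  (+0.5267-0.2216i)·(-0.0885-0.0407i)  (+0.1809+0.4219i)·(+0.0718-0.3278i)  (+0.5542-0.2421i)·(+0.3920+0.0000i)  (-0.1226-0.2756i)·(-0.0718-0.3278i)  (-0.0707+0.0321i)·(-0.0885+0.0407i)
Y_2^1(R⁻¹ n̂) = +0.236279-0.071470i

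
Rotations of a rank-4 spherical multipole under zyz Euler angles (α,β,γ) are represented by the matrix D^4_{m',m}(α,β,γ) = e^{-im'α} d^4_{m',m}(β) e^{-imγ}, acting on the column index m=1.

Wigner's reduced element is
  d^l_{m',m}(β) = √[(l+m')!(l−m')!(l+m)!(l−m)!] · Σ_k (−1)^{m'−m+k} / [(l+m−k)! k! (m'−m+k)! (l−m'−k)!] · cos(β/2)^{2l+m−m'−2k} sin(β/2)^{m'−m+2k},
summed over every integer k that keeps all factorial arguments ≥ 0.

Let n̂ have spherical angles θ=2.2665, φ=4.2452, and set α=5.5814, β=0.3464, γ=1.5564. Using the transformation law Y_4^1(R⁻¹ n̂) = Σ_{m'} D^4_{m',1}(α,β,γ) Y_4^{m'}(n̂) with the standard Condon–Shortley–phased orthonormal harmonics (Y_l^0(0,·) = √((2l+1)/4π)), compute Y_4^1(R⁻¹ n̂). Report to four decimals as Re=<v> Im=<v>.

Need the full column D^4_{m',1} for m'=−4..4 at α=5.5814, β=0.3464, γ=1.5564.
cos(β/2)=0.985038, sin(β/2)=0.172335
d^4_{-4,1}: single k=5 term ⇒ +0.001087;  D = -0.000372+0.001022i
d^4_{-3,1}: k∈[4..5] ⇒ +0.010986 -0.000202 = +0.010784;  D = -0.009358+0.005360i
d^4_{-2,1}: k∈[3..5] ⇒ +0.067128 -0.003082 +0.000019 = +0.064065;  D = -0.063011-0.011572i
d^4_{-1,1}: k∈[2..5] ⇒ +0.271311 -0.024913 +0.000381 -0.000001 = +0.246778;  D = -0.156586-0.190736i
d^4_{0,1}: k∈[1..4] ⇒ +0.693524 -0.127366 +0.003898 -0.000020 = +0.570036;  D = +0.008206-0.569977i
d^4_{1,1}: k∈[0..3] ⇒ +0.886390 -0.406967 +0.024913 -0.000254 = +0.504083;  D = +0.330935-0.380239i
d^4_{2,1}: k∈[0..2] ⇒ -0.657934 +0.100692 -0.002055 = -0.559297;  D = -0.552778+0.085145i
d^4_{3,1}: k∈[0..1] ⇒ +0.215346 -0.010986 = +0.204361;  D = +0.174334+0.106635i
d^4_{4,1}: single k=0 term ⇒ -0.035521;  D = -0.011176-0.033717i
Y_4^{m'}(θ=2.2665,φ=4.2452) and Σ D·Y over m':
  (-0.0004+0.0010i)·(-0.0451+0.1469i)  (-0.0094+0.0054i)·(-0.3577+0.0611i)  (-0.0630-0.0116i)·(-0.2197-0.2973i)  (-0.1566-0.1907i)·(-0.0131+0.0259i)  (+0.0082-0.5700i)·(-0.3615+0.0000i)  (+0.3309-0.3802i)·(+0.0131+0.0259i)  (-0.5528+0.0851i)·(-0.2197+0.2973i)  (+0.1743+0.1066i)·(+0.3577+0.0611i)  (-0.0112-0.0337i)·(-0.0451-0.1469i)
Y_4^1(R⁻¹ n̂) = +0.178977+0.095688i

Re=0.1790 Im=0.0957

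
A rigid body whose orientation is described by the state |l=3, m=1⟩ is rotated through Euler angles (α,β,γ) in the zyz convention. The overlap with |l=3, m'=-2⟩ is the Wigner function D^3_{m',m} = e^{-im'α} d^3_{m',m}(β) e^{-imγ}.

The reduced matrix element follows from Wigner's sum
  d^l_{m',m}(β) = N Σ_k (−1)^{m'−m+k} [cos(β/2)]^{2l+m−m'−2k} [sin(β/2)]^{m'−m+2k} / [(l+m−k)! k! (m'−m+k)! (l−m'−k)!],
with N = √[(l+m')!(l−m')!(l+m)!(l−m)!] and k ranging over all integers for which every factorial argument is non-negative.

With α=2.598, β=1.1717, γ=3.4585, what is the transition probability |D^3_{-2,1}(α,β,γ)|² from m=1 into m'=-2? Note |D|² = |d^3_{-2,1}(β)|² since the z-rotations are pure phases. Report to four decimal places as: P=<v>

First d^3_{-2,1}(β=1.1717), then the phase factors e^{-i(-2)α} and e^{-i(1)γ}:
c=cos(1.1717/2)=0.833242, s=sin(1.1717/2)=0.552908; N=√[1·120·24·2]=75.894664
k: max(0,(1)−(-2))=3 … min(3+(1),3−(-2))=4
  k=3: (−1)^0·75.8947/(12)·0.8332^3·0.5529^3 = +0.618447
  k=4: (−1)^1·75.8947/(24)·0.8332^1·0.5529^5 = -0.136155
d^3_{-2,1}(1.1717) = +0.618447 -0.136155 = +0.482291
|D^3_{-2,1}|² = |d^3_{-2,1}(β)|² = (+0.482291)² = 0.232605 (the z-rotation phases have unit modulus)

P=0.2326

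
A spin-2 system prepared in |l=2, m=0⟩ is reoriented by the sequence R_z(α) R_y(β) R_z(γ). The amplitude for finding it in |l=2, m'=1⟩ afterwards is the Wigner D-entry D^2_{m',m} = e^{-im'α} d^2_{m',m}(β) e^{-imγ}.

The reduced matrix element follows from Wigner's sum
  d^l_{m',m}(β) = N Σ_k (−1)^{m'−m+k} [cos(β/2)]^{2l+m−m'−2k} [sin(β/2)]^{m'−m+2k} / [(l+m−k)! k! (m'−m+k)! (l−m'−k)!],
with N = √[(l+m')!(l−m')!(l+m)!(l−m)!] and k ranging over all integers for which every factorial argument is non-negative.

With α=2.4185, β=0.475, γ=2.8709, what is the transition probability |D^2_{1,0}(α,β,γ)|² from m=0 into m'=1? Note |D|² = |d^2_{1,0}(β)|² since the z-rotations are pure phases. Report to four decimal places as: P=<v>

P=0.2481

Split into d^2_{1,0}(β=0.475) × two z-phases.
With c≡cos(β/2)=0.971929 and s≡sin(β/2)=0.235274, N=[6·1·2·2]^{1/2}=4.898979
Admissible k: 0..1 (factorial args all ≥0)
  k=0: (−1)^1·4.8990/(2)·0.9719^3·0.2353^1 = -0.529118
  k=1: (−1)^2·4.8990/(2)·0.9719^1·0.2353^3 = +0.031005
d^2_{1,0}(0.475) = -0.529118 +0.031005 = -0.498113
|D^2_{1,0}|² = |d^2_{1,0}(β)|² = (-0.498113)² = 0.248117 (the z-rotation phases have unit modulus)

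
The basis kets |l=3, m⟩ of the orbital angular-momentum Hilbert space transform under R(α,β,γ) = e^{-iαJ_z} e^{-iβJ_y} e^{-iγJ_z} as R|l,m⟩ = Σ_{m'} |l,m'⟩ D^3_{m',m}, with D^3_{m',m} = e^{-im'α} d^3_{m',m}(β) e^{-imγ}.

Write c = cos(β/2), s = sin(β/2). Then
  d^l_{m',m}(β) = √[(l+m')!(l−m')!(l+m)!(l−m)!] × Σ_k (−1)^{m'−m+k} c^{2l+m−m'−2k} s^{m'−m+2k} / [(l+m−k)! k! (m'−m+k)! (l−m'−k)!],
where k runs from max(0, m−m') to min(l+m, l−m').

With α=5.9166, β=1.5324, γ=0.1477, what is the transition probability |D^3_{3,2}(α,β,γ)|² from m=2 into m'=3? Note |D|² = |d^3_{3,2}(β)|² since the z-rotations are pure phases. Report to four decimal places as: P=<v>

P=0.1088

Split into d^3_{3,2}(β=1.5324) × two z-phases.
c=cos(1.5324/2)=0.720551, s=sin(1.5324/2)=0.693402; N=√[720·1·120·1]=293.938769
Admissible k: 0..0 (factorial args all ≥0)
  k=0: (−1)^1·293.9388/(120)·0.7206^5·0.6934^1 = -0.329901
d^3_{3,2}(1.5324) = -0.329901
|D^3_{3,2}|² = |d^3_{3,2}(β)|² = (-0.329901)² = 0.108835 (the z-rotation phases have unit modulus)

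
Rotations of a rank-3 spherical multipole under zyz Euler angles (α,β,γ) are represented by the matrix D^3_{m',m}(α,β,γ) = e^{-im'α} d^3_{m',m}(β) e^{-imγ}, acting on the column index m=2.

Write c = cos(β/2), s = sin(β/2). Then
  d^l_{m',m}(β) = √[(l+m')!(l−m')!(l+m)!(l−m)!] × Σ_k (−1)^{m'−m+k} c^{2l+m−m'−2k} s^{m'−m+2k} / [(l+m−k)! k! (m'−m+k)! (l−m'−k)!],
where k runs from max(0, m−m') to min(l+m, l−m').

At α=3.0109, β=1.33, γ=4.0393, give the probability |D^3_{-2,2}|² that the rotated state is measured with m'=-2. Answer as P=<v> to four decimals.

P=0.1550

First d^3_{-2,2}(β=1.33), then the phase factors e^{-i(-2)α} and e^{-i(2)γ}:
With c≡cos(β/2)=0.786917 and s≡sin(β/2)=0.617059, N=[1·120·120·1]^{1/2}=120.000000
k∈{4,5} keeps every argument non-negative
  k=4: (−1)^0·120.0000/(24)·0.7869^2·0.6171^4 = +0.448885
  k=5: (−1)^1·120.0000/(120)·0.7869^0·0.6171^6 = -0.055203
d^3_{-2,2}(1.33) = +0.448885 -0.055203 = +0.393682
|D^3_{-2,2}|² = |d^3_{-2,2}(β)|² = (+0.393682)² = 0.154985 (the z-rotation phases have unit modulus)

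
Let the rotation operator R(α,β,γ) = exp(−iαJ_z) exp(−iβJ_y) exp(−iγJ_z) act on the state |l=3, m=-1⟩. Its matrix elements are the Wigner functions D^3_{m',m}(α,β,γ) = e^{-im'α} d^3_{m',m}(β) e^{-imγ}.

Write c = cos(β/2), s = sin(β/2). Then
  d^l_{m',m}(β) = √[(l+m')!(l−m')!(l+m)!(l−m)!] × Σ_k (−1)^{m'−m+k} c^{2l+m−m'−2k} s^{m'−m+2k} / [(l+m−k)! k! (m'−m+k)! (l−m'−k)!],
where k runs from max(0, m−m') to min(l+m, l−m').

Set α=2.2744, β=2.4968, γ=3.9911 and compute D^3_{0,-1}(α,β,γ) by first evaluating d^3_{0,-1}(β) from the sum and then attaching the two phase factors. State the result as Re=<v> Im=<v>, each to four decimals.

D^3_{0,-1}(2.2744,2.4968,3.9911) = e^{-i·0·2.2744}·d^3_{0,-1}(2.4968)·e^{-i·-1·3.9911}. Compute d first:
With c≡cos(β/2)=0.316840 and s≡sin(β/2)=0.948479, N=[6·6·2·24]^{1/2}=41.569219
Admissible k: 0..2 (factorial args all ≥0)
  k=0: (−1)^1·41.5692/(12)·0.3168^5·0.9485^1 = -0.010491
  k=1: (−1)^2·41.5692/(4)·0.3168^3·0.9485^3 = +0.282044
  k=2: (−1)^3·41.5692/(12)·0.3168^1·0.9485^5 = -0.842499
d^3_{0,-1}(2.4968) = -0.010491 +0.282044 -0.842499 = -0.570947
Phases: e^{-i·(0)·2.2744}=+1.000000+0.000000i, e^{-i·(-1)·3.9911}=-0.660353-0.750955i ⇒ D=+0.377026+0.428755i

Re=0.3770 Im=0.4288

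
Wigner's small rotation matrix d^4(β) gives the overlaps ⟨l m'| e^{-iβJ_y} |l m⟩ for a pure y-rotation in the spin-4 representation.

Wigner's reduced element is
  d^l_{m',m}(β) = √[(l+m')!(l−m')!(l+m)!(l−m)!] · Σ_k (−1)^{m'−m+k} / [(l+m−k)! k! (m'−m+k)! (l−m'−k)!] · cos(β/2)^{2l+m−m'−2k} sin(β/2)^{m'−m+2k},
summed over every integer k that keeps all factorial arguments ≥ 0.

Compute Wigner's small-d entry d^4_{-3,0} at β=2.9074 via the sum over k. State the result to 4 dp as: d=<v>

d^4_{-3,0}(β=2.9074) via Wigner's sum:
Half-angle: c=0.116829, s=0.993152. N=√(1·5040·24·24)=1703.830978
Admissible k: 3..4 (factorial args all ≥0)
  k=3: (−1)^0·1703.8310/(144)·0.1168^5·0.9932^3 = +0.000252
  k=4: (−1)^1·1703.8310/(144)·0.1168^3·0.9932^5 = -0.018230
d^4_{-3,0}(2.9074) = +0.000252 -0.018230 = -0.017978

d=-0.0180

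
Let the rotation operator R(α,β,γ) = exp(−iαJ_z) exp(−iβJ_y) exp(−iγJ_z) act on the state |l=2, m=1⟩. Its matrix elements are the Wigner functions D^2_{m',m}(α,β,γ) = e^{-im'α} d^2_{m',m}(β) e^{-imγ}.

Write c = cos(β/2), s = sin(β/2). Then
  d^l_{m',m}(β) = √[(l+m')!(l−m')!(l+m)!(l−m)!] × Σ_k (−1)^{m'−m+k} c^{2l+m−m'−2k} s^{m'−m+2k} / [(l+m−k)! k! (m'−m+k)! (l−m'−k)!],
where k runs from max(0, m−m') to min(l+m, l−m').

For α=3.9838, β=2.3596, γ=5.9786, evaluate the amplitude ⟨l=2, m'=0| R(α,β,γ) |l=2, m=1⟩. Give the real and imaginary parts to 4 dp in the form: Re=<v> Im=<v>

Split into d^2_{0,1}(β=2.3596) × two z-phases.
Half-angle: c=0.381110, s=0.924530. N=√(2·2·6·1)=4.898979
k: max(0,(1)−(0))=1 … min(2+(1),2−(0))=2
  k=1: (−1)^0·4.8990/(2)·0.3811^3·0.9245^1 = +0.125356
  k=2: (−1)^1·4.8990/(2)·0.3811^1·0.9245^3 = -0.737715
d^2_{0,1}(2.3596) = +0.125356 -0.737715 = -0.612358
Attach z-rotation phases: D = e^{-i(0)(3.9838)}·(-0.612358)·e^{-i(1)(5.9786)} = -0.584172-0.183645i

Re=-0.5842 Im=-0.1836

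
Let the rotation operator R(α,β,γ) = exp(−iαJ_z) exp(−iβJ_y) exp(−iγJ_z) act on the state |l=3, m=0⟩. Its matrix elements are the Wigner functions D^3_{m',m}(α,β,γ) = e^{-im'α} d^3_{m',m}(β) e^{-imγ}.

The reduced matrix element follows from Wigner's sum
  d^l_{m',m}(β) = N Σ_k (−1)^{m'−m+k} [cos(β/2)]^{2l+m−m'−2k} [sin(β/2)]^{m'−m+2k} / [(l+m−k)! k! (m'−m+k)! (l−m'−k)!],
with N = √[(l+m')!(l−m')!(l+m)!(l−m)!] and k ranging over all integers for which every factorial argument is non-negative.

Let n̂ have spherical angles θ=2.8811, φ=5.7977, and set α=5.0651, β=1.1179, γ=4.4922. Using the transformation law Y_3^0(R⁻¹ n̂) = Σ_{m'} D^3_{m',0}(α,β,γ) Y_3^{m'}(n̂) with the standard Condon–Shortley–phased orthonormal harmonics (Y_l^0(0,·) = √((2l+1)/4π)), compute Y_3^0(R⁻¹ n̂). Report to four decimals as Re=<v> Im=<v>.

Re=0.2512 Im=0.0000

Need the full column D^3_{m',0} for m'=−3..3 at α=5.0651, β=1.1179, γ=4.4922.
cos(β/2)=0.847812, sin(β/2)=0.530296
d^3_{-3,0}: single k=3 term ⇒ +0.406415;  D = -0.354167+0.199347i
d^3_{-2,0}: k∈[2..3] ⇒ +0.795787 -0.311340 = +0.484447;  D = -0.368828-0.314094i
d^3_{-1,0}: k∈[1..3] ⇒ +0.804652 -0.944424 +0.123164 = -0.016608;  D = -0.005737+0.015586i
d^3_{0,0}: k∈[0..3] ⇒ +0.371363 -1.307611 +0.511583 -0.022239 = -0.446904;  D = -0.446904+0.000000i
d^3_{1,0}: k∈[0..2] ⇒ -0.804652 +0.944424 -0.123164 = +0.016608;  D = +0.005737+0.015586i
d^3_{2,0}: k∈[0..1] ⇒ +0.795787 -0.311340 = +0.484447;  D = -0.368828+0.314094i
d^3_{3,0}: single k=0 term ⇒ -0.406415;  D = +0.354167+0.199347i
Y_3^{m'}(θ=2.8811,φ=5.7977) and Σ D·Y over m':
  (-0.3542+0.1993i)·(+0.0008+0.0071i)  (-0.3688-0.3141i)·(-0.0370-0.0541i)  (-0.0057+0.0156i)·(+0.2701+0.1425i)  (-0.4469+0.0000i)·(-0.6016+0.0000i)  (+0.0057+0.0156i)·(-0.2701+0.1425i)  (-0.3688+0.3141i)·(-0.0370+0.0541i)  (+0.3542+0.1993i)·(-0.0008+0.0071i)
Y_3^0(R⁻¹ n̂) = +0.251217-0.000000i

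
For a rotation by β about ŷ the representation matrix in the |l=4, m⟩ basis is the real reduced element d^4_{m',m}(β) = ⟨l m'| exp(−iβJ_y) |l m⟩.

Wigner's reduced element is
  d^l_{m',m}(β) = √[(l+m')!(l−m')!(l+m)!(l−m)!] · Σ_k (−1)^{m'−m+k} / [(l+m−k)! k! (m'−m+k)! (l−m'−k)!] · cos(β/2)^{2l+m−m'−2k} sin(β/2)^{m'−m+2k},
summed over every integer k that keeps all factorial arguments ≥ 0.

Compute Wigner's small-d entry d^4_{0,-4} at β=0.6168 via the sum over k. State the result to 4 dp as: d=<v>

d^4_{0,-4}(β=0.6168) via Wigner's sum:
With c≡cos(β/2)=0.952820 and s≡sin(β/2)=0.303535, N=[24·24·1·40320]^{1/2}=4819.161753
The bounds max(0,m−m')=0 and min(l+m,l−m')=0 give 1 term
  k=0: (−1)^4·4819.1618/(576)·0.9528^4·0.3035^4 = +0.058536
d^4_{0,-4}(0.6168) = +0.058536

d=0.0585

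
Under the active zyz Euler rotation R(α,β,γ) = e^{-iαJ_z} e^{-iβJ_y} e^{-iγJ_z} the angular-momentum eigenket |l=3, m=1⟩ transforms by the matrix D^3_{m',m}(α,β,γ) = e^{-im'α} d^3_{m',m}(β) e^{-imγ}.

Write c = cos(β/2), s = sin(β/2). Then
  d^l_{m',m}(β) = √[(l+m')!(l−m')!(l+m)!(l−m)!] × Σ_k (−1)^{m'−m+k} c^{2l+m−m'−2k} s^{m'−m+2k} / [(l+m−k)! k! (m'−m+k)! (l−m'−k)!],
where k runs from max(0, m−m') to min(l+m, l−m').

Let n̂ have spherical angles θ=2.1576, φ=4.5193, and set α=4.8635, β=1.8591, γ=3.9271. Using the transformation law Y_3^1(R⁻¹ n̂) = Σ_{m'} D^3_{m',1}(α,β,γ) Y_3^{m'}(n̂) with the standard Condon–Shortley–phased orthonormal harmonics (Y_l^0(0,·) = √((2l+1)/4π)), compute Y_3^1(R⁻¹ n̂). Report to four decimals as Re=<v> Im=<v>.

Re=0.0193 Im=-0.4214

Need the full column D^3_{m',1} for m'=−3..3 at α=4.8635, β=1.8591, γ=3.9271.
cos(β/2)=0.598195, sin(β/2)=0.801351
d^3_{-3,1}: single k=4 term ⇒ +0.571507;  D = -0.186368-0.540266i
d^3_{-2,1}: k∈[3..4] ⇒ +0.696668 -0.625109 = +0.071558;  D = +0.063363-0.033252i
d^3_{-1,1}: k∈[2..4] ⇒ +0.493363 -1.180500 +0.264811 = -0.422325;  D = -0.250309-0.340153i
d^3_{0,1}: k∈[1..3] ⇒ +0.212631 -1.144742 +0.684773 = -0.247338;  D = +0.174875-0.174914i
d^3_{1,1}: k∈[0..2] ⇒ +0.045820 -0.657818 +0.885375 = +0.273377;  D = -0.220221-0.161980i
d^3_{2,1}: k∈[0..1] ⇒ -0.194104 +0.696668 = +0.502563;  D = +0.233439-0.445057i
d^3_{3,1}: single k=0 term ⇒ +0.318465;  D = +0.301079+0.103785i
Y_3^{m'}(θ=2.1576,φ=4.5193) and Σ D·Y over m':
  (-0.1864-0.5403i)·(+0.1319-0.2016i)  (+0.0634-0.0333i)·(+0.3635+0.1478i)  (-0.2503-0.3402i)·(-0.0275+0.1408i)  (+0.1749-0.1749i)·(+0.3031+0.0000i)  (-0.2202-0.1620i)·(+0.0275+0.1408i)  (+0.2334-0.4451i)·(+0.3635-0.1478i)  (+0.3011+0.1038i)·(-0.1319-0.2016i)
Y_3^1(R⁻¹ n̂) = +0.019258-0.421408i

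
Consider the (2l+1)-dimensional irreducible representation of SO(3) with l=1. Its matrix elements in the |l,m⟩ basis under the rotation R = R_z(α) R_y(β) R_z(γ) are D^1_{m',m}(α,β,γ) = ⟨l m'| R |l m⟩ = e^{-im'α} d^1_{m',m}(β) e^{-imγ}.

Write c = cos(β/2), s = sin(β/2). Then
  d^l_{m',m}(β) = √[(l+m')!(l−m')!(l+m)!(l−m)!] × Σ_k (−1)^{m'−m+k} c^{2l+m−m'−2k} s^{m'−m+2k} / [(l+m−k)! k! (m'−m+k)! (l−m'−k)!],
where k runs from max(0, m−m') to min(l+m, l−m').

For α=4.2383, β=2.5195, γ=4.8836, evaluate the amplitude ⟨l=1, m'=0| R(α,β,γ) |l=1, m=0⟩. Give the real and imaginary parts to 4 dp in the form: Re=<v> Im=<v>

Re=-0.8127 Im=0.0000

D^1_{0,0}(4.2383,2.5195,4.8836) = e^{-i·0·4.2383}·d^1_{0,0}(2.5195)·e^{-i·0·4.8836}. Compute d first:
With c≡cos(β/2)=0.306055 and s≡sin(β/2)=0.952014, N=[1·1·1·1]^{1/2}=1.000000
The bounds max(0,m−m')=0 and min(l+m,l−m')=1 give 2 terms
  k=0: (−1)^0·1.0000/(1)·0.3061^2·0.9520^0 = +0.093670
  k=1: (−1)^1·1.0000/(1)·0.3061^0·0.9520^2 = -0.906330
d^1_{0,0}(2.5195) = +0.093670 -0.906330 = -0.812661
D = (+1.000000+0.000000i)·(-0.812661)·(+1.000000+0.000000i) = -0.812661+0.000000i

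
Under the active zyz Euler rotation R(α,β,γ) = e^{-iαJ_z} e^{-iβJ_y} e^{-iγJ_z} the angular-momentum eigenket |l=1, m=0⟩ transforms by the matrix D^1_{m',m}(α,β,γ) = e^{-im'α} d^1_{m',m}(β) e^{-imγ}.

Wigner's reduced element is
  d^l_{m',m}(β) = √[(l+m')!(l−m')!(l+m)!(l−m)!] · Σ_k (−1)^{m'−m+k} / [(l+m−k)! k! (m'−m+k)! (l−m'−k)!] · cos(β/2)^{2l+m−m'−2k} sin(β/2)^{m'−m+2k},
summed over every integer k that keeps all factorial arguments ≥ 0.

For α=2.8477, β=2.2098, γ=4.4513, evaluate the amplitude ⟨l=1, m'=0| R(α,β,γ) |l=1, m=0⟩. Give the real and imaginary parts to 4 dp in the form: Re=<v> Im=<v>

First d^1_{0,0}(β=2.2098), then the phase factors e^{-i(0)α} and e^{-i(0)γ}:
Half-angle: c=0.449224, s=0.893419. N=√(1·1·1·1)=1.000000
k: max(0,(0)−(0))=0 … min(1+(0),1−(0))=1
  k=0: (−1)^0·1.0000/(1)·0.4492^2·0.8934^0 = +0.201802
  k=1: (−1)^1·1.0000/(1)·0.4492^0·0.8934^2 = -0.798198
d^1_{0,0}(2.2098) = +0.201802 -0.798198 = -0.596396
Phases: e^{-i·(0)·2.8477}=+1.000000+0.000000i, e^{-i·(0)·4.4513}=+1.000000+0.000000i ⇒ D=-0.596396+0.000000i

Re=-0.5964 Im=0.0000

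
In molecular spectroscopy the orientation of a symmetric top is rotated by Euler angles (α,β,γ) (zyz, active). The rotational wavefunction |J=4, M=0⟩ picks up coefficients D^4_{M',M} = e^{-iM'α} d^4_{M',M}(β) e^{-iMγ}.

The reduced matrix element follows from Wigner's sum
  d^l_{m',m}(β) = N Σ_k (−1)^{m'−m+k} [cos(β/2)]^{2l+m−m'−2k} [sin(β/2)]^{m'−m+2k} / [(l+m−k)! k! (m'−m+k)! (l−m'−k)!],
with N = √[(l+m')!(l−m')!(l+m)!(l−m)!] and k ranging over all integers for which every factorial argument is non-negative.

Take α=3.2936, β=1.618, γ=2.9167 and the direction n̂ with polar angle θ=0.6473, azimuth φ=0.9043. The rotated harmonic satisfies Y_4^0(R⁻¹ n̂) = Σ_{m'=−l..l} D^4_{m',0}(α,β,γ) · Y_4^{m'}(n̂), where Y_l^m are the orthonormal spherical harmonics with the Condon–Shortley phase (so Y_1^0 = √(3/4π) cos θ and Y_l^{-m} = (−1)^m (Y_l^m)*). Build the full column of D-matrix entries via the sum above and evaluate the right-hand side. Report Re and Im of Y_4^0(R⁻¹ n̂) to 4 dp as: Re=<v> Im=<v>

Need the full column D^4_{m',0} for m'=−4..4 at α=3.2936, β=1.618, γ=2.9167.
cos(β/2)=0.690222, sin(β/2)=0.723597
d^4_{-4,0}: single k=4 term ⇒ +0.520587;  D = +0.427285+0.297386i
d^4_{-3,0}: k∈[3..4] ⇒ +0.702263 -0.771820 = -0.069556;  D = +0.062448+0.030631i
d^4_{-2,0}: k∈[2..4] ⇒ +0.537093 -1.574106 +0.648755 = -0.388258;  D = -0.370453-0.116226i
d^4_{-1,0}: k∈[1..4] ⇒ +0.241510 -1.592584 +1.750323 -0.320614 = +0.078635;  D = -0.077728-0.011907i
d^4_{0,0}: k∈[0..4] ⇒ +0.051512 -0.905833 +2.239992 -1.094157 +0.075158 = +0.366672;  D = +0.366672+0.000000i
d^4_{1,0}: k∈[0..3] ⇒ -0.241510 +1.592584 -1.750323 +0.320614 = -0.078635;  D = +0.077728-0.011907i
d^4_{2,0}: k∈[0..2] ⇒ +0.537093 -1.574106 +0.648755 = -0.388258;  D = -0.370453+0.116226i
d^4_{3,0}: k∈[0..1] ⇒ -0.702263 +0.771820 = +0.069556;  D = -0.062448+0.030631i
d^4_{4,0}: single k=0 term ⇒ +0.520587;  D = +0.427285-0.297386i
Y_4^{m'}(θ=0.6473,φ=0.9043) and Σ D·Y over m':
  (+0.4273+0.2974i)·(-0.0520+0.0268i)  (+0.0624+0.0306i)·(-0.1991-0.0910i)  (-0.3705-0.1162i)·(-0.0990-0.4084i)  (-0.0777-0.0119i)·(+0.2046-0.2602i)  (+0.3667+0.0000i)·(-0.2029+0.0000i)  (+0.0777-0.0119i)·(-0.2046-0.2602i)  (-0.3705+0.1162i)·(-0.0990+0.4084i)  (-0.0624+0.0306i)·(+0.1991-0.0910i)  (+0.4273-0.2974i)·(-0.0520-0.0268i)
Y_4^0(R⁻¹ n̂) = -0.213672+0.000000i

Re=-0.2137 Im=0.0000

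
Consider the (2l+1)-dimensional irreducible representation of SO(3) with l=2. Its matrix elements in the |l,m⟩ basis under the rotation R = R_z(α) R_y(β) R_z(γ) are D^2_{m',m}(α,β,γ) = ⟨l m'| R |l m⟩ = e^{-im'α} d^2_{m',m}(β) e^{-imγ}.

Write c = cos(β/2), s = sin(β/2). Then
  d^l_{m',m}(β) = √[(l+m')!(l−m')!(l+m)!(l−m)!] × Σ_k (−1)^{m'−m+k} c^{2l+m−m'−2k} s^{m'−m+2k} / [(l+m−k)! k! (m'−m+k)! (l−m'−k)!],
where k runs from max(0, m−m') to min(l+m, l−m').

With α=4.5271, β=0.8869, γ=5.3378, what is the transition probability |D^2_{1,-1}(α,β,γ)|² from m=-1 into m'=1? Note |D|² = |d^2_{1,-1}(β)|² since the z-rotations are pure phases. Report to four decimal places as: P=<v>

P=0.1737

Split into d^2_{1,-1}(β=0.8869) × two z-phases.
With c≡cos(β/2)=0.903277 and s≡sin(β/2)=0.429058, N=[6·1·1·6]^{1/2}=6.000000
The bounds max(0,m−m')=0 and min(l+m,l−m')=1 give 2 terms
  k=0: (−1)^2·6.0000/(2)·0.9033^2·0.4291^2 = +0.450605
  k=1: (−1)^3·6.0000/(6)·0.9033^0·0.4291^4 = -0.033890
d^2_{1,-1}(0.8869) = +0.450605 -0.033890 = +0.416715
|D^2_{1,-1}|² = |d^2_{1,-1}(β)|² = (+0.416715)² = 0.173651 (the z-rotation phases have unit modulus)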